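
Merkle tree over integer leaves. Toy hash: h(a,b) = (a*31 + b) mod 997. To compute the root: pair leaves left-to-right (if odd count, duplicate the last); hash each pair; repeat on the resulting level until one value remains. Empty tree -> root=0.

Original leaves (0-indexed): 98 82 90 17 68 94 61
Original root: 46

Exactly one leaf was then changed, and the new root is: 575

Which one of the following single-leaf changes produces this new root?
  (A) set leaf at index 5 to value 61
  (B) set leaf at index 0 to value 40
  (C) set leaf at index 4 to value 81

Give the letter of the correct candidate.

Answer: C

Derivation:
Original leaves: [98, 82, 90, 17, 68, 94, 61]
Target new root: 575
Try each candidate change and compute the resulting root:
Candidate A: set leaf[5] = 61 -> leaves = [98, 82, 90, 17, 68, 61, 61]
  L0: [98, 82, 90, 17, 68, 61, 61]
  L1: h(98,82)=(98*31+82)%997=129 h(90,17)=(90*31+17)%997=813 h(68,61)=(68*31+61)%997=175 h(61,61)=(61*31+61)%997=955 -> [129, 813, 175, 955]
  L2: h(129,813)=(129*31+813)%997=824 h(175,955)=(175*31+955)%997=398 -> [824, 398]
  L3: h(824,398)=(824*31+398)%997=20 -> [20]
  root = 20 != target 575
Candidate B: set leaf[0] = 40 -> leaves = [40, 82, 90, 17, 68, 94, 61]
  L0: [40, 82, 90, 17, 68, 94, 61]
  L1: h(40,82)=(40*31+82)%997=325 h(90,17)=(90*31+17)%997=813 h(68,94)=(68*31+94)%997=208 h(61,61)=(61*31+61)%997=955 -> [325, 813, 208, 955]
  L2: h(325,813)=(325*31+813)%997=918 h(208,955)=(208*31+955)%997=424 -> [918, 424]
  L3: h(918,424)=(918*31+424)%997=966 -> [966]
  root = 966 != target 575
Candidate C: set leaf[4] = 81 -> leaves = [98, 82, 90, 17, 81, 94, 61]
  L0: [98, 82, 90, 17, 81, 94, 61]
  L1: h(98,82)=(98*31+82)%997=129 h(90,17)=(90*31+17)%997=813 h(81,94)=(81*31+94)%997=611 h(61,61)=(61*31+61)%997=955 -> [129, 813, 611, 955]
  L2: h(129,813)=(129*31+813)%997=824 h(611,955)=(611*31+955)%997=953 -> [824, 953]
  L3: h(824,953)=(824*31+953)%997=575 -> [575]
  root = 575 == target 575  ** MATCH **
Candidate C produces the target root.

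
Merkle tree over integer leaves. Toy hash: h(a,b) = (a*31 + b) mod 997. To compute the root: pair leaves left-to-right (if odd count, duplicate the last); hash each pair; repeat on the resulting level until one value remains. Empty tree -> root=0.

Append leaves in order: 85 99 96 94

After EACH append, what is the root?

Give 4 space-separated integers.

Answer: 85 740 90 88

Derivation:
After append 85 (leaves=[85]):
  L0: [85]
  root=85
After append 99 (leaves=[85, 99]):
  L0: [85, 99]
  L1: h(85,99)=(85*31+99)%997=740 -> [740]
  root=740
After append 96 (leaves=[85, 99, 96]):
  L0: [85, 99, 96]
  L1: h(85,99)=(85*31+99)%997=740 h(96,96)=(96*31+96)%997=81 -> [740, 81]
  L2: h(740,81)=(740*31+81)%997=90 -> [90]
  root=90
After append 94 (leaves=[85, 99, 96, 94]):
  L0: [85, 99, 96, 94]
  L1: h(85,99)=(85*31+99)%997=740 h(96,94)=(96*31+94)%997=79 -> [740, 79]
  L2: h(740,79)=(740*31+79)%997=88 -> [88]
  root=88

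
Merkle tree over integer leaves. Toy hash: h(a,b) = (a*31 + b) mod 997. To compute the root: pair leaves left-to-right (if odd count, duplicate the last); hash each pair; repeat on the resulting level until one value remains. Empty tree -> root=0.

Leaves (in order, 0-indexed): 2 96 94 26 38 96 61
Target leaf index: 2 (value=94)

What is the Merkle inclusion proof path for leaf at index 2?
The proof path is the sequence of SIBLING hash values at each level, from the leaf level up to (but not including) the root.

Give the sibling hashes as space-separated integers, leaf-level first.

Answer: 26 158 569

Derivation:
L0 (leaves): [2, 96, 94, 26, 38, 96, 61], target index=2
L1: h(2,96)=(2*31+96)%997=158 [pair 0] h(94,26)=(94*31+26)%997=946 [pair 1] h(38,96)=(38*31+96)%997=277 [pair 2] h(61,61)=(61*31+61)%997=955 [pair 3] -> [158, 946, 277, 955]
  Sibling for proof at L0: 26
L2: h(158,946)=(158*31+946)%997=859 [pair 0] h(277,955)=(277*31+955)%997=569 [pair 1] -> [859, 569]
  Sibling for proof at L1: 158
L3: h(859,569)=(859*31+569)%997=279 [pair 0] -> [279]
  Sibling for proof at L2: 569
Root: 279
Proof path (sibling hashes from leaf to root): [26, 158, 569]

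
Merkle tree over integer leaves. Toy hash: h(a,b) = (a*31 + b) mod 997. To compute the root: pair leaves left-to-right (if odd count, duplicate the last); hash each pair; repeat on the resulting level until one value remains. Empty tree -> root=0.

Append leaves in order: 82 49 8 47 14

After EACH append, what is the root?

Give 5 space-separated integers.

After append 82 (leaves=[82]):
  L0: [82]
  root=82
After append 49 (leaves=[82, 49]):
  L0: [82, 49]
  L1: h(82,49)=(82*31+49)%997=597 -> [597]
  root=597
After append 8 (leaves=[82, 49, 8]):
  L0: [82, 49, 8]
  L1: h(82,49)=(82*31+49)%997=597 h(8,8)=(8*31+8)%997=256 -> [597, 256]
  L2: h(597,256)=(597*31+256)%997=817 -> [817]
  root=817
After append 47 (leaves=[82, 49, 8, 47]):
  L0: [82, 49, 8, 47]
  L1: h(82,49)=(82*31+49)%997=597 h(8,47)=(8*31+47)%997=295 -> [597, 295]
  L2: h(597,295)=(597*31+295)%997=856 -> [856]
  root=856
After append 14 (leaves=[82, 49, 8, 47, 14]):
  L0: [82, 49, 8, 47, 14]
  L1: h(82,49)=(82*31+49)%997=597 h(8,47)=(8*31+47)%997=295 h(14,14)=(14*31+14)%997=448 -> [597, 295, 448]
  L2: h(597,295)=(597*31+295)%997=856 h(448,448)=(448*31+448)%997=378 -> [856, 378]
  L3: h(856,378)=(856*31+378)%997=992 -> [992]
  root=992

Answer: 82 597 817 856 992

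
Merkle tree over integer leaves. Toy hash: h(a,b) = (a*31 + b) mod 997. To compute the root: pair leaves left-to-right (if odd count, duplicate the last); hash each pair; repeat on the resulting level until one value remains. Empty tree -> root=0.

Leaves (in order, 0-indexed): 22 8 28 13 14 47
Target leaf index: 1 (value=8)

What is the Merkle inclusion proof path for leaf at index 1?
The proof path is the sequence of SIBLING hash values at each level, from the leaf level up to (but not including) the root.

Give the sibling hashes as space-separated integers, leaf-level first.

L0 (leaves): [22, 8, 28, 13, 14, 47], target index=1
L1: h(22,8)=(22*31+8)%997=690 [pair 0] h(28,13)=(28*31+13)%997=881 [pair 1] h(14,47)=(14*31+47)%997=481 [pair 2] -> [690, 881, 481]
  Sibling for proof at L0: 22
L2: h(690,881)=(690*31+881)%997=337 [pair 0] h(481,481)=(481*31+481)%997=437 [pair 1] -> [337, 437]
  Sibling for proof at L1: 881
L3: h(337,437)=(337*31+437)%997=914 [pair 0] -> [914]
  Sibling for proof at L2: 437
Root: 914
Proof path (sibling hashes from leaf to root): [22, 881, 437]

Answer: 22 881 437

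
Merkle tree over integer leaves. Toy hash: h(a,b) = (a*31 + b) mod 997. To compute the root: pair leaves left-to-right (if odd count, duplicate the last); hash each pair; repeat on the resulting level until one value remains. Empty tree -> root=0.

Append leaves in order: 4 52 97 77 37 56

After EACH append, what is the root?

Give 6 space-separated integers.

Answer: 4 176 584 564 537 148

Derivation:
After append 4 (leaves=[4]):
  L0: [4]
  root=4
After append 52 (leaves=[4, 52]):
  L0: [4, 52]
  L1: h(4,52)=(4*31+52)%997=176 -> [176]
  root=176
After append 97 (leaves=[4, 52, 97]):
  L0: [4, 52, 97]
  L1: h(4,52)=(4*31+52)%997=176 h(97,97)=(97*31+97)%997=113 -> [176, 113]
  L2: h(176,113)=(176*31+113)%997=584 -> [584]
  root=584
After append 77 (leaves=[4, 52, 97, 77]):
  L0: [4, 52, 97, 77]
  L1: h(4,52)=(4*31+52)%997=176 h(97,77)=(97*31+77)%997=93 -> [176, 93]
  L2: h(176,93)=(176*31+93)%997=564 -> [564]
  root=564
After append 37 (leaves=[4, 52, 97, 77, 37]):
  L0: [4, 52, 97, 77, 37]
  L1: h(4,52)=(4*31+52)%997=176 h(97,77)=(97*31+77)%997=93 h(37,37)=(37*31+37)%997=187 -> [176, 93, 187]
  L2: h(176,93)=(176*31+93)%997=564 h(187,187)=(187*31+187)%997=2 -> [564, 2]
  L3: h(564,2)=(564*31+2)%997=537 -> [537]
  root=537
After append 56 (leaves=[4, 52, 97, 77, 37, 56]):
  L0: [4, 52, 97, 77, 37, 56]
  L1: h(4,52)=(4*31+52)%997=176 h(97,77)=(97*31+77)%997=93 h(37,56)=(37*31+56)%997=206 -> [176, 93, 206]
  L2: h(176,93)=(176*31+93)%997=564 h(206,206)=(206*31+206)%997=610 -> [564, 610]
  L3: h(564,610)=(564*31+610)%997=148 -> [148]
  root=148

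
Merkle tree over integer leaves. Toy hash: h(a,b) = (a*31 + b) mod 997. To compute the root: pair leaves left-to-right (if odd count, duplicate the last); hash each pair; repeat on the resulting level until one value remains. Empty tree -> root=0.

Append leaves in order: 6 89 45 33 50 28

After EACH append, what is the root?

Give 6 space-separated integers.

Answer: 6 275 992 980 823 119

Derivation:
After append 6 (leaves=[6]):
  L0: [6]
  root=6
After append 89 (leaves=[6, 89]):
  L0: [6, 89]
  L1: h(6,89)=(6*31+89)%997=275 -> [275]
  root=275
After append 45 (leaves=[6, 89, 45]):
  L0: [6, 89, 45]
  L1: h(6,89)=(6*31+89)%997=275 h(45,45)=(45*31+45)%997=443 -> [275, 443]
  L2: h(275,443)=(275*31+443)%997=992 -> [992]
  root=992
After append 33 (leaves=[6, 89, 45, 33]):
  L0: [6, 89, 45, 33]
  L1: h(6,89)=(6*31+89)%997=275 h(45,33)=(45*31+33)%997=431 -> [275, 431]
  L2: h(275,431)=(275*31+431)%997=980 -> [980]
  root=980
After append 50 (leaves=[6, 89, 45, 33, 50]):
  L0: [6, 89, 45, 33, 50]
  L1: h(6,89)=(6*31+89)%997=275 h(45,33)=(45*31+33)%997=431 h(50,50)=(50*31+50)%997=603 -> [275, 431, 603]
  L2: h(275,431)=(275*31+431)%997=980 h(603,603)=(603*31+603)%997=353 -> [980, 353]
  L3: h(980,353)=(980*31+353)%997=823 -> [823]
  root=823
After append 28 (leaves=[6, 89, 45, 33, 50, 28]):
  L0: [6, 89, 45, 33, 50, 28]
  L1: h(6,89)=(6*31+89)%997=275 h(45,33)=(45*31+33)%997=431 h(50,28)=(50*31+28)%997=581 -> [275, 431, 581]
  L2: h(275,431)=(275*31+431)%997=980 h(581,581)=(581*31+581)%997=646 -> [980, 646]
  L3: h(980,646)=(980*31+646)%997=119 -> [119]
  root=119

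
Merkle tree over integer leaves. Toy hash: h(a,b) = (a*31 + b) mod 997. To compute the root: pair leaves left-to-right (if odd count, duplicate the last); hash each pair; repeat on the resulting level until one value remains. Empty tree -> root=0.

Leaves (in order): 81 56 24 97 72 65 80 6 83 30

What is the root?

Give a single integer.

L0: [81, 56, 24, 97, 72, 65, 80, 6, 83, 30]
L1: h(81,56)=(81*31+56)%997=573 h(24,97)=(24*31+97)%997=841 h(72,65)=(72*31+65)%997=303 h(80,6)=(80*31+6)%997=492 h(83,30)=(83*31+30)%997=609 -> [573, 841, 303, 492, 609]
L2: h(573,841)=(573*31+841)%997=658 h(303,492)=(303*31+492)%997=912 h(609,609)=(609*31+609)%997=545 -> [658, 912, 545]
L3: h(658,912)=(658*31+912)%997=373 h(545,545)=(545*31+545)%997=491 -> [373, 491]
L4: h(373,491)=(373*31+491)%997=90 -> [90]

Answer: 90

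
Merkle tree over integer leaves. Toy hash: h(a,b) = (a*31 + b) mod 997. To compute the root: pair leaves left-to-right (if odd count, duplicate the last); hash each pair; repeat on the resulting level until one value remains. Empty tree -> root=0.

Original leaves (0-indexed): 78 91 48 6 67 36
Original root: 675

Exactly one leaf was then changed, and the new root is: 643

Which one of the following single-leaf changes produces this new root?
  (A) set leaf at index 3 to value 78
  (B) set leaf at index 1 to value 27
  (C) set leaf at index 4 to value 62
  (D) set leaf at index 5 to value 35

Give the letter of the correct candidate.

Answer: D

Derivation:
Original leaves: [78, 91, 48, 6, 67, 36]
Target new root: 643
Try each candidate change and compute the resulting root:
Candidate A: set leaf[3] = 78 -> leaves = [78, 91, 48, 78, 67, 36]
  L0: [78, 91, 48, 78, 67, 36]
  L1: h(78,91)=(78*31+91)%997=515 h(48,78)=(48*31+78)%997=569 h(67,36)=(67*31+36)%997=119 -> [515, 569, 119]
  L2: h(515,569)=(515*31+569)%997=582 h(119,119)=(119*31+119)%997=817 -> [582, 817]
  L3: h(582,817)=(582*31+817)%997=913 -> [913]
  root = 913 != target 643
Candidate B: set leaf[1] = 27 -> leaves = [78, 27, 48, 6, 67, 36]
  L0: [78, 27, 48, 6, 67, 36]
  L1: h(78,27)=(78*31+27)%997=451 h(48,6)=(48*31+6)%997=497 h(67,36)=(67*31+36)%997=119 -> [451, 497, 119]
  L2: h(451,497)=(451*31+497)%997=520 h(119,119)=(119*31+119)%997=817 -> [520, 817]
  L3: h(520,817)=(520*31+817)%997=985 -> [985]
  root = 985 != target 643
Candidate C: set leaf[4] = 62 -> leaves = [78, 91, 48, 6, 62, 36]
  L0: [78, 91, 48, 6, 62, 36]
  L1: h(78,91)=(78*31+91)%997=515 h(48,6)=(48*31+6)%997=497 h(62,36)=(62*31+36)%997=961 -> [515, 497, 961]
  L2: h(515,497)=(515*31+497)%997=510 h(961,961)=(961*31+961)%997=842 -> [510, 842]
  L3: h(510,842)=(510*31+842)%997=700 -> [700]
  root = 700 != target 643
Candidate D: set leaf[5] = 35 -> leaves = [78, 91, 48, 6, 67, 35]
  L0: [78, 91, 48, 6, 67, 35]
  L1: h(78,91)=(78*31+91)%997=515 h(48,6)=(48*31+6)%997=497 h(67,35)=(67*31+35)%997=118 -> [515, 497, 118]
  L2: h(515,497)=(515*31+497)%997=510 h(118,118)=(118*31+118)%997=785 -> [510, 785]
  L3: h(510,785)=(510*31+785)%997=643 -> [643]
  root = 643 == target 643  ** MATCH **
Candidate D produces the target root.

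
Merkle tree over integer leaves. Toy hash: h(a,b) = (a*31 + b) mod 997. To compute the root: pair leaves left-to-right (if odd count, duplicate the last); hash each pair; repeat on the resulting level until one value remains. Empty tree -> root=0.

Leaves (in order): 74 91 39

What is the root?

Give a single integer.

Answer: 408

Derivation:
L0: [74, 91, 39]
L1: h(74,91)=(74*31+91)%997=391 h(39,39)=(39*31+39)%997=251 -> [391, 251]
L2: h(391,251)=(391*31+251)%997=408 -> [408]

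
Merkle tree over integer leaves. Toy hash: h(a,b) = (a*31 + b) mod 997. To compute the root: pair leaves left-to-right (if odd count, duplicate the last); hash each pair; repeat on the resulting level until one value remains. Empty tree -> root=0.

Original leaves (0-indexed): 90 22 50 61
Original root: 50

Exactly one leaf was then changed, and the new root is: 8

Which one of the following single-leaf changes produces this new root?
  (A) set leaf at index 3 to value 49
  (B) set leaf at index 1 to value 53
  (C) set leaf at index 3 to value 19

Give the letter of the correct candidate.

Answer: C

Derivation:
Original leaves: [90, 22, 50, 61]
Target new root: 8
Try each candidate change and compute the resulting root:
Candidate A: set leaf[3] = 49 -> leaves = [90, 22, 50, 49]
  L0: [90, 22, 50, 49]
  L1: h(90,22)=(90*31+22)%997=818 h(50,49)=(50*31+49)%997=602 -> [818, 602]
  L2: h(818,602)=(818*31+602)%997=38 -> [38]
  root = 38 != target 8
Candidate B: set leaf[1] = 53 -> leaves = [90, 53, 50, 61]
  L0: [90, 53, 50, 61]
  L1: h(90,53)=(90*31+53)%997=849 h(50,61)=(50*31+61)%997=614 -> [849, 614]
  L2: h(849,614)=(849*31+614)%997=14 -> [14]
  root = 14 != target 8
Candidate C: set leaf[3] = 19 -> leaves = [90, 22, 50, 19]
  L0: [90, 22, 50, 19]
  L1: h(90,22)=(90*31+22)%997=818 h(50,19)=(50*31+19)%997=572 -> [818, 572]
  L2: h(818,572)=(818*31+572)%997=8 -> [8]
  root = 8 == target 8  ** MATCH **
Candidate C produces the target root.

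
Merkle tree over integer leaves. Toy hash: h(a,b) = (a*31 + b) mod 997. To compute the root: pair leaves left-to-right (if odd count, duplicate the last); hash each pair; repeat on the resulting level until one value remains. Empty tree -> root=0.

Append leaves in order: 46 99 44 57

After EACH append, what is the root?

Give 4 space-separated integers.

Answer: 46 528 827 840

Derivation:
After append 46 (leaves=[46]):
  L0: [46]
  root=46
After append 99 (leaves=[46, 99]):
  L0: [46, 99]
  L1: h(46,99)=(46*31+99)%997=528 -> [528]
  root=528
After append 44 (leaves=[46, 99, 44]):
  L0: [46, 99, 44]
  L1: h(46,99)=(46*31+99)%997=528 h(44,44)=(44*31+44)%997=411 -> [528, 411]
  L2: h(528,411)=(528*31+411)%997=827 -> [827]
  root=827
After append 57 (leaves=[46, 99, 44, 57]):
  L0: [46, 99, 44, 57]
  L1: h(46,99)=(46*31+99)%997=528 h(44,57)=(44*31+57)%997=424 -> [528, 424]
  L2: h(528,424)=(528*31+424)%997=840 -> [840]
  root=840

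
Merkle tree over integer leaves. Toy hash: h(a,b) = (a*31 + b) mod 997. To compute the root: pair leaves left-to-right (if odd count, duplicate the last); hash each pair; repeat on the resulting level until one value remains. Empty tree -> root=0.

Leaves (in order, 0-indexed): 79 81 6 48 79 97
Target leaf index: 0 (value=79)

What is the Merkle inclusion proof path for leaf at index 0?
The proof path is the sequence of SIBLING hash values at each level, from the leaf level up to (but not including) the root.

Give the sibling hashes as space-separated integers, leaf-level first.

Answer: 81 234 715

Derivation:
L0 (leaves): [79, 81, 6, 48, 79, 97], target index=0
L1: h(79,81)=(79*31+81)%997=536 [pair 0] h(6,48)=(6*31+48)%997=234 [pair 1] h(79,97)=(79*31+97)%997=552 [pair 2] -> [536, 234, 552]
  Sibling for proof at L0: 81
L2: h(536,234)=(536*31+234)%997=898 [pair 0] h(552,552)=(552*31+552)%997=715 [pair 1] -> [898, 715]
  Sibling for proof at L1: 234
L3: h(898,715)=(898*31+715)%997=637 [pair 0] -> [637]
  Sibling for proof at L2: 715
Root: 637
Proof path (sibling hashes from leaf to root): [81, 234, 715]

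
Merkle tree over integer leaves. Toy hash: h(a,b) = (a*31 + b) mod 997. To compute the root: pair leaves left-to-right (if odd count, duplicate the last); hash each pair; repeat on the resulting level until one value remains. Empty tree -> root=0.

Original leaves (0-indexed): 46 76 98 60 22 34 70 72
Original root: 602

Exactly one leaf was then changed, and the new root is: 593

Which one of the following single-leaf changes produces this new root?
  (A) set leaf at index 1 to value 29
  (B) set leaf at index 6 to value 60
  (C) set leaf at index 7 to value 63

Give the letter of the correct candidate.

Original leaves: [46, 76, 98, 60, 22, 34, 70, 72]
Target new root: 593
Try each candidate change and compute the resulting root:
Candidate A: set leaf[1] = 29 -> leaves = [46, 29, 98, 60, 22, 34, 70, 72]
  L0: [46, 29, 98, 60, 22, 34, 70, 72]
  L1: h(46,29)=(46*31+29)%997=458 h(98,60)=(98*31+60)%997=107 h(22,34)=(22*31+34)%997=716 h(70,72)=(70*31+72)%997=248 -> [458, 107, 716, 248]
  L2: h(458,107)=(458*31+107)%997=347 h(716,248)=(716*31+248)%997=510 -> [347, 510]
  L3: h(347,510)=(347*31+510)%997=300 -> [300]
  root = 300 != target 593
Candidate B: set leaf[6] = 60 -> leaves = [46, 76, 98, 60, 22, 34, 60, 72]
  L0: [46, 76, 98, 60, 22, 34, 60, 72]
  L1: h(46,76)=(46*31+76)%997=505 h(98,60)=(98*31+60)%997=107 h(22,34)=(22*31+34)%997=716 h(60,72)=(60*31+72)%997=935 -> [505, 107, 716, 935]
  L2: h(505,107)=(505*31+107)%997=807 h(716,935)=(716*31+935)%997=200 -> [807, 200]
  L3: h(807,200)=(807*31+200)%997=292 -> [292]
  root = 292 != target 593
Candidate C: set leaf[7] = 63 -> leaves = [46, 76, 98, 60, 22, 34, 70, 63]
  L0: [46, 76, 98, 60, 22, 34, 70, 63]
  L1: h(46,76)=(46*31+76)%997=505 h(98,60)=(98*31+60)%997=107 h(22,34)=(22*31+34)%997=716 h(70,63)=(70*31+63)%997=239 -> [505, 107, 716, 239]
  L2: h(505,107)=(505*31+107)%997=807 h(716,239)=(716*31+239)%997=501 -> [807, 501]
  L3: h(807,501)=(807*31+501)%997=593 -> [593]
  root = 593 == target 593  ** MATCH **
Candidate C produces the target root.

Answer: C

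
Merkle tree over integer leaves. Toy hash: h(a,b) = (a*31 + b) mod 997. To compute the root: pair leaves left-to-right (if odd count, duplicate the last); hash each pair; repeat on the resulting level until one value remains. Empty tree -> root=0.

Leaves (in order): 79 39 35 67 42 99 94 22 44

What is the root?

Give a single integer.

Answer: 272

Derivation:
L0: [79, 39, 35, 67, 42, 99, 94, 22, 44]
L1: h(79,39)=(79*31+39)%997=494 h(35,67)=(35*31+67)%997=155 h(42,99)=(42*31+99)%997=404 h(94,22)=(94*31+22)%997=942 h(44,44)=(44*31+44)%997=411 -> [494, 155, 404, 942, 411]
L2: h(494,155)=(494*31+155)%997=514 h(404,942)=(404*31+942)%997=505 h(411,411)=(411*31+411)%997=191 -> [514, 505, 191]
L3: h(514,505)=(514*31+505)%997=487 h(191,191)=(191*31+191)%997=130 -> [487, 130]
L4: h(487,130)=(487*31+130)%997=272 -> [272]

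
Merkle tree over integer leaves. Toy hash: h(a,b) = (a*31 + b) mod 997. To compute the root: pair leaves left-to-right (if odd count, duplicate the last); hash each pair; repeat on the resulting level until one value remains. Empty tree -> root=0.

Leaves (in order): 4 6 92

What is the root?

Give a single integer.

L0: [4, 6, 92]
L1: h(4,6)=(4*31+6)%997=130 h(92,92)=(92*31+92)%997=950 -> [130, 950]
L2: h(130,950)=(130*31+950)%997=992 -> [992]

Answer: 992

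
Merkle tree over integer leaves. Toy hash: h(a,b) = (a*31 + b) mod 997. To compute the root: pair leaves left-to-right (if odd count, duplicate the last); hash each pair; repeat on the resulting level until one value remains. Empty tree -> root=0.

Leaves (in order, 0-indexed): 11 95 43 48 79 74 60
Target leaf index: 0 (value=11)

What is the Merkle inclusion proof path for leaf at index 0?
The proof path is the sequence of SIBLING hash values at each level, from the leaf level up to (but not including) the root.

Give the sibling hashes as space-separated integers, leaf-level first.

Answer: 95 384 373

Derivation:
L0 (leaves): [11, 95, 43, 48, 79, 74, 60], target index=0
L1: h(11,95)=(11*31+95)%997=436 [pair 0] h(43,48)=(43*31+48)%997=384 [pair 1] h(79,74)=(79*31+74)%997=529 [pair 2] h(60,60)=(60*31+60)%997=923 [pair 3] -> [436, 384, 529, 923]
  Sibling for proof at L0: 95
L2: h(436,384)=(436*31+384)%997=939 [pair 0] h(529,923)=(529*31+923)%997=373 [pair 1] -> [939, 373]
  Sibling for proof at L1: 384
L3: h(939,373)=(939*31+373)%997=569 [pair 0] -> [569]
  Sibling for proof at L2: 373
Root: 569
Proof path (sibling hashes from leaf to root): [95, 384, 373]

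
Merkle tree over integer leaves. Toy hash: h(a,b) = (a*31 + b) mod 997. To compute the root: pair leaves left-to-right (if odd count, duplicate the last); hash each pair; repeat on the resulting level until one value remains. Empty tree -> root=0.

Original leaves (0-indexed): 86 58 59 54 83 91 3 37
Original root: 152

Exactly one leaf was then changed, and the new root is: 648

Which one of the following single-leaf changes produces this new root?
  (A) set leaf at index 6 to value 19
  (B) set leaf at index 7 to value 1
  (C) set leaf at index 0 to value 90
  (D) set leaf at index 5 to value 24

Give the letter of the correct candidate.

Original leaves: [86, 58, 59, 54, 83, 91, 3, 37]
Target new root: 648
Try each candidate change and compute the resulting root:
Candidate A: set leaf[6] = 19 -> leaves = [86, 58, 59, 54, 83, 91, 19, 37]
  L0: [86, 58, 59, 54, 83, 91, 19, 37]
  L1: h(86,58)=(86*31+58)%997=730 h(59,54)=(59*31+54)%997=886 h(83,91)=(83*31+91)%997=670 h(19,37)=(19*31+37)%997=626 -> [730, 886, 670, 626]
  L2: h(730,886)=(730*31+886)%997=585 h(670,626)=(670*31+626)%997=459 -> [585, 459]
  L3: h(585,459)=(585*31+459)%997=648 -> [648]
  root = 648 == target 648  ** MATCH **
Candidate B: set leaf[7] = 1 -> leaves = [86, 58, 59, 54, 83, 91, 3, 1]
  L0: [86, 58, 59, 54, 83, 91, 3, 1]
  L1: h(86,58)=(86*31+58)%997=730 h(59,54)=(59*31+54)%997=886 h(83,91)=(83*31+91)%997=670 h(3,1)=(3*31+1)%997=94 -> [730, 886, 670, 94]
  L2: h(730,886)=(730*31+886)%997=585 h(670,94)=(670*31+94)%997=924 -> [585, 924]
  L3: h(585,924)=(585*31+924)%997=116 -> [116]
  root = 116 != target 648
Candidate C: set leaf[0] = 90 -> leaves = [90, 58, 59, 54, 83, 91, 3, 37]
  L0: [90, 58, 59, 54, 83, 91, 3, 37]
  L1: h(90,58)=(90*31+58)%997=854 h(59,54)=(59*31+54)%997=886 h(83,91)=(83*31+91)%997=670 h(3,37)=(3*31+37)%997=130 -> [854, 886, 670, 130]
  L2: h(854,886)=(854*31+886)%997=441 h(670,130)=(670*31+130)%997=960 -> [441, 960]
  L3: h(441,960)=(441*31+960)%997=673 -> [673]
  root = 673 != target 648
Candidate D: set leaf[5] = 24 -> leaves = [86, 58, 59, 54, 83, 24, 3, 37]
  L0: [86, 58, 59, 54, 83, 24, 3, 37]
  L1: h(86,58)=(86*31+58)%997=730 h(59,54)=(59*31+54)%997=886 h(83,24)=(83*31+24)%997=603 h(3,37)=(3*31+37)%997=130 -> [730, 886, 603, 130]
  L2: h(730,886)=(730*31+886)%997=585 h(603,130)=(603*31+130)%997=877 -> [585, 877]
  L3: h(585,877)=(585*31+877)%997=69 -> [69]
  root = 69 != target 648
Candidate A produces the target root.

Answer: A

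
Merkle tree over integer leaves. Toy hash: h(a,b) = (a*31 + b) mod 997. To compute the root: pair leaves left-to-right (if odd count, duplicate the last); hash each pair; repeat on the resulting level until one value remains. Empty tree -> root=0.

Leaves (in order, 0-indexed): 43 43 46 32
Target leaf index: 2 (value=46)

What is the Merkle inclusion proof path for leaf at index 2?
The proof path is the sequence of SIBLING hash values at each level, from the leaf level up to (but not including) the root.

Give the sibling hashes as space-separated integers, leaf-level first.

L0 (leaves): [43, 43, 46, 32], target index=2
L1: h(43,43)=(43*31+43)%997=379 [pair 0] h(46,32)=(46*31+32)%997=461 [pair 1] -> [379, 461]
  Sibling for proof at L0: 32
L2: h(379,461)=(379*31+461)%997=246 [pair 0] -> [246]
  Sibling for proof at L1: 379
Root: 246
Proof path (sibling hashes from leaf to root): [32, 379]

Answer: 32 379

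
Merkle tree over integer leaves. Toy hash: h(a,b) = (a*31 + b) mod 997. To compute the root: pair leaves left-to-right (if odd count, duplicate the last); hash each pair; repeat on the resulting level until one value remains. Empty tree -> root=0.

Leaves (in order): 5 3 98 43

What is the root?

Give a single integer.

Answer: 3

Derivation:
L0: [5, 3, 98, 43]
L1: h(5,3)=(5*31+3)%997=158 h(98,43)=(98*31+43)%997=90 -> [158, 90]
L2: h(158,90)=(158*31+90)%997=3 -> [3]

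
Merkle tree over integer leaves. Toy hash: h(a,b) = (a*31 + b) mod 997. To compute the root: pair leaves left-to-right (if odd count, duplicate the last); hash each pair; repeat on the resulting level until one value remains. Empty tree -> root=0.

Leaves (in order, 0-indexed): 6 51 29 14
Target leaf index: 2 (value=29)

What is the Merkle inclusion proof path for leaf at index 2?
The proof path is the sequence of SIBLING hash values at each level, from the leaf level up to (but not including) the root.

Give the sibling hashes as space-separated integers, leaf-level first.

L0 (leaves): [6, 51, 29, 14], target index=2
L1: h(6,51)=(6*31+51)%997=237 [pair 0] h(29,14)=(29*31+14)%997=913 [pair 1] -> [237, 913]
  Sibling for proof at L0: 14
L2: h(237,913)=(237*31+913)%997=284 [pair 0] -> [284]
  Sibling for proof at L1: 237
Root: 284
Proof path (sibling hashes from leaf to root): [14, 237]

Answer: 14 237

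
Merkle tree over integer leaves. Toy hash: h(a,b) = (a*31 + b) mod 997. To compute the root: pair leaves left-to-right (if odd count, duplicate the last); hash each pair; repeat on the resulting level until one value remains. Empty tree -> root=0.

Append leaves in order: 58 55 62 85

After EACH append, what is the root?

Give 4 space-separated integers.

After append 58 (leaves=[58]):
  L0: [58]
  root=58
After append 55 (leaves=[58, 55]):
  L0: [58, 55]
  L1: h(58,55)=(58*31+55)%997=856 -> [856]
  root=856
After append 62 (leaves=[58, 55, 62]):
  L0: [58, 55, 62]
  L1: h(58,55)=(58*31+55)%997=856 h(62,62)=(62*31+62)%997=987 -> [856, 987]
  L2: h(856,987)=(856*31+987)%997=604 -> [604]
  root=604
After append 85 (leaves=[58, 55, 62, 85]):
  L0: [58, 55, 62, 85]
  L1: h(58,55)=(58*31+55)%997=856 h(62,85)=(62*31+85)%997=13 -> [856, 13]
  L2: h(856,13)=(856*31+13)%997=627 -> [627]
  root=627

Answer: 58 856 604 627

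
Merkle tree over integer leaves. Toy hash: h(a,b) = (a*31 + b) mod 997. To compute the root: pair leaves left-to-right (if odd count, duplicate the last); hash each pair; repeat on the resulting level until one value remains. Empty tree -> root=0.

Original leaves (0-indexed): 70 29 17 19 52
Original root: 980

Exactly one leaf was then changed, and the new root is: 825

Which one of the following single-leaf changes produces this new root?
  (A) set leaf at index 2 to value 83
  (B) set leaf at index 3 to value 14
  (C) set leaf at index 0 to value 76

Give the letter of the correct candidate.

Answer: B

Derivation:
Original leaves: [70, 29, 17, 19, 52]
Target new root: 825
Try each candidate change and compute the resulting root:
Candidate A: set leaf[2] = 83 -> leaves = [70, 29, 83, 19, 52]
  L0: [70, 29, 83, 19, 52]
  L1: h(70,29)=(70*31+29)%997=205 h(83,19)=(83*31+19)%997=598 h(52,52)=(52*31+52)%997=667 -> [205, 598, 667]
  L2: h(205,598)=(205*31+598)%997=971 h(667,667)=(667*31+667)%997=407 -> [971, 407]
  L3: h(971,407)=(971*31+407)%997=598 -> [598]
  root = 598 != target 825
Candidate B: set leaf[3] = 14 -> leaves = [70, 29, 17, 14, 52]
  L0: [70, 29, 17, 14, 52]
  L1: h(70,29)=(70*31+29)%997=205 h(17,14)=(17*31+14)%997=541 h(52,52)=(52*31+52)%997=667 -> [205, 541, 667]
  L2: h(205,541)=(205*31+541)%997=914 h(667,667)=(667*31+667)%997=407 -> [914, 407]
  L3: h(914,407)=(914*31+407)%997=825 -> [825]
  root = 825 == target 825  ** MATCH **
Candidate C: set leaf[0] = 76 -> leaves = [76, 29, 17, 19, 52]
  L0: [76, 29, 17, 19, 52]
  L1: h(76,29)=(76*31+29)%997=391 h(17,19)=(17*31+19)%997=546 h(52,52)=(52*31+52)%997=667 -> [391, 546, 667]
  L2: h(391,546)=(391*31+546)%997=703 h(667,667)=(667*31+667)%997=407 -> [703, 407]
  L3: h(703,407)=(703*31+407)%997=266 -> [266]
  root = 266 != target 825
Candidate B produces the target root.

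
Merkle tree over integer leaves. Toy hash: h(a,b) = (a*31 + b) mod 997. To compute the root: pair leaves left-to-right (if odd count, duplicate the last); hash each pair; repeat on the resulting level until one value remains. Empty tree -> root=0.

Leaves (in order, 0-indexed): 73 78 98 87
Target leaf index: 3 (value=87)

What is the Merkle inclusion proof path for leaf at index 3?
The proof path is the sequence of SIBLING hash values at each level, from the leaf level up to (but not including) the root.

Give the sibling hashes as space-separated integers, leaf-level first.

Answer: 98 347

Derivation:
L0 (leaves): [73, 78, 98, 87], target index=3
L1: h(73,78)=(73*31+78)%997=347 [pair 0] h(98,87)=(98*31+87)%997=134 [pair 1] -> [347, 134]
  Sibling for proof at L0: 98
L2: h(347,134)=(347*31+134)%997=921 [pair 0] -> [921]
  Sibling for proof at L1: 347
Root: 921
Proof path (sibling hashes from leaf to root): [98, 347]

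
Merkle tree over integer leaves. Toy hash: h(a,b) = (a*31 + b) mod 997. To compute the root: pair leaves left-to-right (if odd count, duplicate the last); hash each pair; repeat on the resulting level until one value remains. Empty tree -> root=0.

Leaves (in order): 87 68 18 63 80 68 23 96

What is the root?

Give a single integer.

Answer: 505

Derivation:
L0: [87, 68, 18, 63, 80, 68, 23, 96]
L1: h(87,68)=(87*31+68)%997=771 h(18,63)=(18*31+63)%997=621 h(80,68)=(80*31+68)%997=554 h(23,96)=(23*31+96)%997=809 -> [771, 621, 554, 809]
L2: h(771,621)=(771*31+621)%997=594 h(554,809)=(554*31+809)%997=37 -> [594, 37]
L3: h(594,37)=(594*31+37)%997=505 -> [505]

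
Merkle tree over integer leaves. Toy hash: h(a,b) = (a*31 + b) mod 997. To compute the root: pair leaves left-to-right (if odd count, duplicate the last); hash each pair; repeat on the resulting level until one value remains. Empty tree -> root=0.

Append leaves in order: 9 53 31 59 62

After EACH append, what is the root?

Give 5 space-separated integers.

Answer: 9 332 317 345 405

Derivation:
After append 9 (leaves=[9]):
  L0: [9]
  root=9
After append 53 (leaves=[9, 53]):
  L0: [9, 53]
  L1: h(9,53)=(9*31+53)%997=332 -> [332]
  root=332
After append 31 (leaves=[9, 53, 31]):
  L0: [9, 53, 31]
  L1: h(9,53)=(9*31+53)%997=332 h(31,31)=(31*31+31)%997=992 -> [332, 992]
  L2: h(332,992)=(332*31+992)%997=317 -> [317]
  root=317
After append 59 (leaves=[9, 53, 31, 59]):
  L0: [9, 53, 31, 59]
  L1: h(9,53)=(9*31+53)%997=332 h(31,59)=(31*31+59)%997=23 -> [332, 23]
  L2: h(332,23)=(332*31+23)%997=345 -> [345]
  root=345
After append 62 (leaves=[9, 53, 31, 59, 62]):
  L0: [9, 53, 31, 59, 62]
  L1: h(9,53)=(9*31+53)%997=332 h(31,59)=(31*31+59)%997=23 h(62,62)=(62*31+62)%997=987 -> [332, 23, 987]
  L2: h(332,23)=(332*31+23)%997=345 h(987,987)=(987*31+987)%997=677 -> [345, 677]
  L3: h(345,677)=(345*31+677)%997=405 -> [405]
  root=405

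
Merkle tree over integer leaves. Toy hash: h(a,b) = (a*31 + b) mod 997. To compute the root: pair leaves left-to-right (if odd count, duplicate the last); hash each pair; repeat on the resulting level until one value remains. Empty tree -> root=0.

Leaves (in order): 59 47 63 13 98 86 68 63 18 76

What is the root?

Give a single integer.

L0: [59, 47, 63, 13, 98, 86, 68, 63, 18, 76]
L1: h(59,47)=(59*31+47)%997=879 h(63,13)=(63*31+13)%997=969 h(98,86)=(98*31+86)%997=133 h(68,63)=(68*31+63)%997=177 h(18,76)=(18*31+76)%997=634 -> [879, 969, 133, 177, 634]
L2: h(879,969)=(879*31+969)%997=302 h(133,177)=(133*31+177)%997=312 h(634,634)=(634*31+634)%997=348 -> [302, 312, 348]
L3: h(302,312)=(302*31+312)%997=701 h(348,348)=(348*31+348)%997=169 -> [701, 169]
L4: h(701,169)=(701*31+169)%997=963 -> [963]

Answer: 963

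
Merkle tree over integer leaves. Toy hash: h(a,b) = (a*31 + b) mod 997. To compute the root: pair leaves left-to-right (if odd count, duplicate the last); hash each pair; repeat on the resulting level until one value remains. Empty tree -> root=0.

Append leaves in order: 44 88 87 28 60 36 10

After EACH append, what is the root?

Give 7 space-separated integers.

After append 44 (leaves=[44]):
  L0: [44]
  root=44
After append 88 (leaves=[44, 88]):
  L0: [44, 88]
  L1: h(44,88)=(44*31+88)%997=455 -> [455]
  root=455
After append 87 (leaves=[44, 88, 87]):
  L0: [44, 88, 87]
  L1: h(44,88)=(44*31+88)%997=455 h(87,87)=(87*31+87)%997=790 -> [455, 790]
  L2: h(455,790)=(455*31+790)%997=937 -> [937]
  root=937
After append 28 (leaves=[44, 88, 87, 28]):
  L0: [44, 88, 87, 28]
  L1: h(44,88)=(44*31+88)%997=455 h(87,28)=(87*31+28)%997=731 -> [455, 731]
  L2: h(455,731)=(455*31+731)%997=878 -> [878]
  root=878
After append 60 (leaves=[44, 88, 87, 28, 60]):
  L0: [44, 88, 87, 28, 60]
  L1: h(44,88)=(44*31+88)%997=455 h(87,28)=(87*31+28)%997=731 h(60,60)=(60*31+60)%997=923 -> [455, 731, 923]
  L2: h(455,731)=(455*31+731)%997=878 h(923,923)=(923*31+923)%997=623 -> [878, 623]
  L3: h(878,623)=(878*31+623)%997=922 -> [922]
  root=922
After append 36 (leaves=[44, 88, 87, 28, 60, 36]):
  L0: [44, 88, 87, 28, 60, 36]
  L1: h(44,88)=(44*31+88)%997=455 h(87,28)=(87*31+28)%997=731 h(60,36)=(60*31+36)%997=899 -> [455, 731, 899]
  L2: h(455,731)=(455*31+731)%997=878 h(899,899)=(899*31+899)%997=852 -> [878, 852]
  L3: h(878,852)=(878*31+852)%997=154 -> [154]
  root=154
After append 10 (leaves=[44, 88, 87, 28, 60, 36, 10]):
  L0: [44, 88, 87, 28, 60, 36, 10]
  L1: h(44,88)=(44*31+88)%997=455 h(87,28)=(87*31+28)%997=731 h(60,36)=(60*31+36)%997=899 h(10,10)=(10*31+10)%997=320 -> [455, 731, 899, 320]
  L2: h(455,731)=(455*31+731)%997=878 h(899,320)=(899*31+320)%997=273 -> [878, 273]
  L3: h(878,273)=(878*31+273)%997=572 -> [572]
  root=572

Answer: 44 455 937 878 922 154 572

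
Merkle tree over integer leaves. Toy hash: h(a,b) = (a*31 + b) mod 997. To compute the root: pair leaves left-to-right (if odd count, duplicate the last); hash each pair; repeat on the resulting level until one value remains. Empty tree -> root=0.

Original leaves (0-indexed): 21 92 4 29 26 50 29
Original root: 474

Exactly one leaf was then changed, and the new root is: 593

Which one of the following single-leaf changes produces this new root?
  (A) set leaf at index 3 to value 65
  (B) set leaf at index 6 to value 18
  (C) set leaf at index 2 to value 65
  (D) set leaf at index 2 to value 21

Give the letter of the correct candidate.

Original leaves: [21, 92, 4, 29, 26, 50, 29]
Target new root: 593
Try each candidate change and compute the resulting root:
Candidate A: set leaf[3] = 65 -> leaves = [21, 92, 4, 65, 26, 50, 29]
  L0: [21, 92, 4, 65, 26, 50, 29]
  L1: h(21,92)=(21*31+92)%997=743 h(4,65)=(4*31+65)%997=189 h(26,50)=(26*31+50)%997=856 h(29,29)=(29*31+29)%997=928 -> [743, 189, 856, 928]
  L2: h(743,189)=(743*31+189)%997=291 h(856,928)=(856*31+928)%997=545 -> [291, 545]
  L3: h(291,545)=(291*31+545)%997=593 -> [593]
  root = 593 == target 593  ** MATCH **
Candidate B: set leaf[6] = 18 -> leaves = [21, 92, 4, 29, 26, 50, 18]
  L0: [21, 92, 4, 29, 26, 50, 18]
  L1: h(21,92)=(21*31+92)%997=743 h(4,29)=(4*31+29)%997=153 h(26,50)=(26*31+50)%997=856 h(18,18)=(18*31+18)%997=576 -> [743, 153, 856, 576]
  L2: h(743,153)=(743*31+153)%997=255 h(856,576)=(856*31+576)%997=193 -> [255, 193]
  L3: h(255,193)=(255*31+193)%997=122 -> [122]
  root = 122 != target 593
Candidate C: set leaf[2] = 65 -> leaves = [21, 92, 65, 29, 26, 50, 29]
  L0: [21, 92, 65, 29, 26, 50, 29]
  L1: h(21,92)=(21*31+92)%997=743 h(65,29)=(65*31+29)%997=50 h(26,50)=(26*31+50)%997=856 h(29,29)=(29*31+29)%997=928 -> [743, 50, 856, 928]
  L2: h(743,50)=(743*31+50)%997=152 h(856,928)=(856*31+928)%997=545 -> [152, 545]
  L3: h(152,545)=(152*31+545)%997=272 -> [272]
  root = 272 != target 593
Candidate D: set leaf[2] = 21 -> leaves = [21, 92, 21, 29, 26, 50, 29]
  L0: [21, 92, 21, 29, 26, 50, 29]
  L1: h(21,92)=(21*31+92)%997=743 h(21,29)=(21*31+29)%997=680 h(26,50)=(26*31+50)%997=856 h(29,29)=(29*31+29)%997=928 -> [743, 680, 856, 928]
  L2: h(743,680)=(743*31+680)%997=782 h(856,928)=(856*31+928)%997=545 -> [782, 545]
  L3: h(782,545)=(782*31+545)%997=859 -> [859]
  root = 859 != target 593
Candidate A produces the target root.

Answer: A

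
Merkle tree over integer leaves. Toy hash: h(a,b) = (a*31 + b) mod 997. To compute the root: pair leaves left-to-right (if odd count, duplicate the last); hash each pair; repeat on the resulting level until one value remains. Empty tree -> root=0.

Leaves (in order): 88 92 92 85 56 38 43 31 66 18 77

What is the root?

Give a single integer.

L0: [88, 92, 92, 85, 56, 38, 43, 31, 66, 18, 77]
L1: h(88,92)=(88*31+92)%997=826 h(92,85)=(92*31+85)%997=943 h(56,38)=(56*31+38)%997=777 h(43,31)=(43*31+31)%997=367 h(66,18)=(66*31+18)%997=70 h(77,77)=(77*31+77)%997=470 -> [826, 943, 777, 367, 70, 470]
L2: h(826,943)=(826*31+943)%997=627 h(777,367)=(777*31+367)%997=526 h(70,470)=(70*31+470)%997=646 -> [627, 526, 646]
L3: h(627,526)=(627*31+526)%997=23 h(646,646)=(646*31+646)%997=732 -> [23, 732]
L4: h(23,732)=(23*31+732)%997=448 -> [448]

Answer: 448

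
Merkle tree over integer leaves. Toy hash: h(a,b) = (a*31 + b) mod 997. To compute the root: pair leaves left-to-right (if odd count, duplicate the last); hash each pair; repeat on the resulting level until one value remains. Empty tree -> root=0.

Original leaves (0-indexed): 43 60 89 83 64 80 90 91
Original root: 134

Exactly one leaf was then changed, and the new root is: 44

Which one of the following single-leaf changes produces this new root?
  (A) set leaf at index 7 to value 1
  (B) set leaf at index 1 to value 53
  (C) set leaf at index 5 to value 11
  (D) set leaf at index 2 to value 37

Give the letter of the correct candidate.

Answer: A

Derivation:
Original leaves: [43, 60, 89, 83, 64, 80, 90, 91]
Target new root: 44
Try each candidate change and compute the resulting root:
Candidate A: set leaf[7] = 1 -> leaves = [43, 60, 89, 83, 64, 80, 90, 1]
  L0: [43, 60, 89, 83, 64, 80, 90, 1]
  L1: h(43,60)=(43*31+60)%997=396 h(89,83)=(89*31+83)%997=848 h(64,80)=(64*31+80)%997=70 h(90,1)=(90*31+1)%997=797 -> [396, 848, 70, 797]
  L2: h(396,848)=(396*31+848)%997=163 h(70,797)=(70*31+797)%997=973 -> [163, 973]
  L3: h(163,973)=(163*31+973)%997=44 -> [44]
  root = 44 == target 44  ** MATCH **
Candidate B: set leaf[1] = 53 -> leaves = [43, 53, 89, 83, 64, 80, 90, 91]
  L0: [43, 53, 89, 83, 64, 80, 90, 91]
  L1: h(43,53)=(43*31+53)%997=389 h(89,83)=(89*31+83)%997=848 h(64,80)=(64*31+80)%997=70 h(90,91)=(90*31+91)%997=887 -> [389, 848, 70, 887]
  L2: h(389,848)=(389*31+848)%997=943 h(70,887)=(70*31+887)%997=66 -> [943, 66]
  L3: h(943,66)=(943*31+66)%997=386 -> [386]
  root = 386 != target 44
Candidate C: set leaf[5] = 11 -> leaves = [43, 60, 89, 83, 64, 11, 90, 91]
  L0: [43, 60, 89, 83, 64, 11, 90, 91]
  L1: h(43,60)=(43*31+60)%997=396 h(89,83)=(89*31+83)%997=848 h(64,11)=(64*31+11)%997=1 h(90,91)=(90*31+91)%997=887 -> [396, 848, 1, 887]
  L2: h(396,848)=(396*31+848)%997=163 h(1,887)=(1*31+887)%997=918 -> [163, 918]
  L3: h(163,918)=(163*31+918)%997=986 -> [986]
  root = 986 != target 44
Candidate D: set leaf[2] = 37 -> leaves = [43, 60, 37, 83, 64, 80, 90, 91]
  L0: [43, 60, 37, 83, 64, 80, 90, 91]
  L1: h(43,60)=(43*31+60)%997=396 h(37,83)=(37*31+83)%997=233 h(64,80)=(64*31+80)%997=70 h(90,91)=(90*31+91)%997=887 -> [396, 233, 70, 887]
  L2: h(396,233)=(396*31+233)%997=545 h(70,887)=(70*31+887)%997=66 -> [545, 66]
  L3: h(545,66)=(545*31+66)%997=12 -> [12]
  root = 12 != target 44
Candidate A produces the target root.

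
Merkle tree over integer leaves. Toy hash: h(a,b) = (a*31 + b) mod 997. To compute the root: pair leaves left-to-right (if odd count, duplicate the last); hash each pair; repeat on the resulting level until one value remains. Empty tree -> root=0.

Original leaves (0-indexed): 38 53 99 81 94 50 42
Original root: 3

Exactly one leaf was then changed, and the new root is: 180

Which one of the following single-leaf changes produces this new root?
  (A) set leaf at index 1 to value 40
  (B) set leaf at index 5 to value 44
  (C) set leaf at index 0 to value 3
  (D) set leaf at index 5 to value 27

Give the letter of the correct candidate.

Original leaves: [38, 53, 99, 81, 94, 50, 42]
Target new root: 180
Try each candidate change and compute the resulting root:
Candidate A: set leaf[1] = 40 -> leaves = [38, 40, 99, 81, 94, 50, 42]
  L0: [38, 40, 99, 81, 94, 50, 42]
  L1: h(38,40)=(38*31+40)%997=221 h(99,81)=(99*31+81)%997=159 h(94,50)=(94*31+50)%997=970 h(42,42)=(42*31+42)%997=347 -> [221, 159, 970, 347]
  L2: h(221,159)=(221*31+159)%997=31 h(970,347)=(970*31+347)%997=507 -> [31, 507]
  L3: h(31,507)=(31*31+507)%997=471 -> [471]
  root = 471 != target 180
Candidate B: set leaf[5] = 44 -> leaves = [38, 53, 99, 81, 94, 44, 42]
  L0: [38, 53, 99, 81, 94, 44, 42]
  L1: h(38,53)=(38*31+53)%997=234 h(99,81)=(99*31+81)%997=159 h(94,44)=(94*31+44)%997=964 h(42,42)=(42*31+42)%997=347 -> [234, 159, 964, 347]
  L2: h(234,159)=(234*31+159)%997=434 h(964,347)=(964*31+347)%997=321 -> [434, 321]
  L3: h(434,321)=(434*31+321)%997=814 -> [814]
  root = 814 != target 180
Candidate C: set leaf[0] = 3 -> leaves = [3, 53, 99, 81, 94, 50, 42]
  L0: [3, 53, 99, 81, 94, 50, 42]
  L1: h(3,53)=(3*31+53)%997=146 h(99,81)=(99*31+81)%997=159 h(94,50)=(94*31+50)%997=970 h(42,42)=(42*31+42)%997=347 -> [146, 159, 970, 347]
  L2: h(146,159)=(146*31+159)%997=697 h(970,347)=(970*31+347)%997=507 -> [697, 507]
  L3: h(697,507)=(697*31+507)%997=180 -> [180]
  root = 180 == target 180  ** MATCH **
Candidate D: set leaf[5] = 27 -> leaves = [38, 53, 99, 81, 94, 27, 42]
  L0: [38, 53, 99, 81, 94, 27, 42]
  L1: h(38,53)=(38*31+53)%997=234 h(99,81)=(99*31+81)%997=159 h(94,27)=(94*31+27)%997=947 h(42,42)=(42*31+42)%997=347 -> [234, 159, 947, 347]
  L2: h(234,159)=(234*31+159)%997=434 h(947,347)=(947*31+347)%997=791 -> [434, 791]
  L3: h(434,791)=(434*31+791)%997=287 -> [287]
  root = 287 != target 180
Candidate C produces the target root.

Answer: C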